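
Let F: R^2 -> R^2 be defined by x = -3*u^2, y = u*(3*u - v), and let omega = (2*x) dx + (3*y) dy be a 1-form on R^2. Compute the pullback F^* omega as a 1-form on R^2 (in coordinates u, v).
F^* omega = (3*u*(30*u^2 - 9*u*v + v^2)) du + (3*u^2*(-3*u + v)) dv

Using F^*(f dg) = (f ∘ F) d(g ∘ F), substitute each coordinate x_i by F_i(u, v) in f_i, and replace dx_i by d F_i = (∂F_i/∂u) du + (∂F_i/∂v) dv.
  For the x component: f_1(F) = -6*u^2; d F_1 = (-6*u) du + (0) dv
  For the y component: f_2(F) = 3*u*(3*u - v); d F_2 = (6*u - v) du + (-u) dv
Combining and collecting du, dv coefficients:
  coeff of du: 3*u*(30*u^2 - 9*u*v + v^2)
  coeff of dv: 3*u^2*(-3*u + v)
F^* omega = (3*u*(30*u^2 - 9*u*v + v^2)) du + (3*u^2*(-3*u + v)) dv.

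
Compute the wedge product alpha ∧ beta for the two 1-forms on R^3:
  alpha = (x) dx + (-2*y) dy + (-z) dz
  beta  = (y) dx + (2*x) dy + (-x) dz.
alpha ∧ beta = (2*x^2 + 2*y^2) dx ∧ dy + (-x^2 + y*z) dx ∧ dz + (2*x*(y + z)) dy ∧ dz

Distribute the wedge, using dx_i ∧ dx_j = -dx_j ∧ dx_i and dx_i ∧ dx_i = 0. For each pair (i, j) with i < j, the coefficient of dx_i ∧ dx_j in alpha ∧ beta is (alpha_i * beta_j - alpha_j * beta_i). Collecting: alpha ∧ beta = (2*x^2 + 2*y^2) dx ∧ dy + (-x^2 + y*z) dx ∧ dz + (2*x*(y + z)) dy ∧ dz.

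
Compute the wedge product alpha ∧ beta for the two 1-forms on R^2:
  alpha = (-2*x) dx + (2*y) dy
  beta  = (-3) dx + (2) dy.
alpha ∧ beta = (-4*x + 6*y) dx ∧ dy

Distribute the wedge, using dx_i ∧ dx_j = -dx_j ∧ dx_i and dx_i ∧ dx_i = 0. For each pair (i, j) with i < j, the coefficient of dx_i ∧ dx_j in alpha ∧ beta is (alpha_i * beta_j - alpha_j * beta_i). Collecting: alpha ∧ beta = (-4*x + 6*y) dx ∧ dy.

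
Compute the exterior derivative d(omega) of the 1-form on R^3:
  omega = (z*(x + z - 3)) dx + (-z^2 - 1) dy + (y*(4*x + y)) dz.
d(omega) = (-x + 4*y - 2*z + 3) dx ∧ dz + (4*x + 2*y + 2*z) dy ∧ dz

For a 1-form omega = sum_i f_i dx_i, the exterior derivative is
  d(omega) = sum_{i < j} (∂f_j/∂x_i - ∂f_i/∂x_j) dx_i ∧ dx_j.
  coefficient of dx ∧ dz: ∂f_3/∂x - ∂f_1/∂z = ∂(y*(4*x + y))/∂x - ∂(z*(x + z - 3))/∂z = -x + 4*y - 2*z + 3
  coefficient of dy ∧ dz: ∂f_3/∂y - ∂f_2/∂z = ∂(y*(4*x + y))/∂y - ∂(-z^2 - 1)/∂z = 4*x + 2*y + 2*z
Assembling: d(omega) = (-x + 4*y - 2*z + 3) dx ∧ dz + (4*x + 2*y + 2*z) dy ∧ dz.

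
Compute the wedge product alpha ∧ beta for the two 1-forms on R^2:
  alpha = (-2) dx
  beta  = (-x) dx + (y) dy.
alpha ∧ beta = (-2*y) dx ∧ dy

Distribute the wedge, using dx_i ∧ dx_j = -dx_j ∧ dx_i and dx_i ∧ dx_i = 0. For each pair (i, j) with i < j, the coefficient of dx_i ∧ dx_j in alpha ∧ beta is (alpha_i * beta_j - alpha_j * beta_i). Collecting: alpha ∧ beta = (-2*y) dx ∧ dy.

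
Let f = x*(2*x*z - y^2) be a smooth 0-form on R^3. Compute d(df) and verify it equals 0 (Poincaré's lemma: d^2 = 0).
d(df) = 0

Step 1: df = sum_i (∂f/∂x_i) dx_i = (4*x*z - y^2) dx + (-2*x*y) dy + (2*x^2) dz.
Step 2: Apply d again. Using the 1-form formula, the coefficient of dx ∧ dy in d(df) is ∂^2 f/∂x ∂y - ∂^2 f/∂y ∂x = (-2*y) - (-2*y) = 0 (equality of mixed partials for smooth f).
Similarly for dx ∧ dz and dy ∧ dz — all coefficients vanish. So d(df) = 0.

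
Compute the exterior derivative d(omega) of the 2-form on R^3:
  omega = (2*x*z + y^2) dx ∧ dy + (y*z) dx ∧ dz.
d(omega) = (2*x - z) dx ∧ dy ∧ dz

For a 2-form omega = sum_{i<j} g_{ij} dx_i ∧ dx_j, the exterior derivative is
  d(omega) = sum_{i<j} d(g_{ij}) ∧ dx_i ∧ dx_j = sum_{i<j, k} (∂g_{ij}/∂x_k) dx_k ∧ dx_i ∧ dx_j.
Expand each term, using dx_k ∧ dx_i ∧ dx_j = sgn(permutation) dx_{(a)} ∧ dx_{(b)} ∧ dx_{(c)} with (a < b < c) sorted:
  d(2*x*z + y^2) includes (∂/∂z)(2*x*z + y^2) dz = (2*x) dz, which multiplied by dx ∧ dy gives (2*x) dx ∧ dy ∧ dz
  d(y*z) includes (∂/∂y)(y*z) dy = (z) dy, which multiplied by dx ∧ dz gives (-z) dx ∧ dy ∧ dz
Collecting like 3-forms: d(omega) = (2*x - z) dx ∧ dy ∧ dz.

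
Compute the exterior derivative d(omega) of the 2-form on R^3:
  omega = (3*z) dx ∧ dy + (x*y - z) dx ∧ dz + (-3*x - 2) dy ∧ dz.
d(omega) = (-x) dx ∧ dy ∧ dz

For a 2-form omega = sum_{i<j} g_{ij} dx_i ∧ dx_j, the exterior derivative is
  d(omega) = sum_{i<j} d(g_{ij}) ∧ dx_i ∧ dx_j = sum_{i<j, k} (∂g_{ij}/∂x_k) dx_k ∧ dx_i ∧ dx_j.
Expand each term, using dx_k ∧ dx_i ∧ dx_j = sgn(permutation) dx_{(a)} ∧ dx_{(b)} ∧ dx_{(c)} with (a < b < c) sorted:
  d(3*z) includes (∂/∂z)(3*z) dz = (3) dz, which multiplied by dx ∧ dy gives (3) dx ∧ dy ∧ dz
  d(x*y - z) includes (∂/∂y)(x*y - z) dy = (x) dy, which multiplied by dx ∧ dz gives (-x) dx ∧ dy ∧ dz
  d(-3*x - 2) includes (∂/∂x)(-3*x - 2) dx = (-3) dx, which multiplied by dy ∧ dz gives (-3) dx ∧ dy ∧ dz
Collecting like 3-forms: d(omega) = (-x) dx ∧ dy ∧ dz.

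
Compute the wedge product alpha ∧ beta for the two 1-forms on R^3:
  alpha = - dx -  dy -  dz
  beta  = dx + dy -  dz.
alpha ∧ beta = (2) dx ∧ dz + (2) dy ∧ dz

Distribute the wedge, using dx_i ∧ dx_j = -dx_j ∧ dx_i and dx_i ∧ dx_i = 0. For each pair (i, j) with i < j, the coefficient of dx_i ∧ dx_j in alpha ∧ beta is (alpha_i * beta_j - alpha_j * beta_i). Collecting: alpha ∧ beta = (2) dx ∧ dz + (2) dy ∧ dz.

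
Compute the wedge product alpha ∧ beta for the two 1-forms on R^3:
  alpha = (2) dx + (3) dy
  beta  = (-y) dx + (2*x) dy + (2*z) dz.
alpha ∧ beta = (4*x + 3*y) dx ∧ dy + (4*z) dx ∧ dz + (6*z) dy ∧ dz

Distribute the wedge, using dx_i ∧ dx_j = -dx_j ∧ dx_i and dx_i ∧ dx_i = 0. For each pair (i, j) with i < j, the coefficient of dx_i ∧ dx_j in alpha ∧ beta is (alpha_i * beta_j - alpha_j * beta_i). Collecting: alpha ∧ beta = (4*x + 3*y) dx ∧ dy + (4*z) dx ∧ dz + (6*z) dy ∧ dz.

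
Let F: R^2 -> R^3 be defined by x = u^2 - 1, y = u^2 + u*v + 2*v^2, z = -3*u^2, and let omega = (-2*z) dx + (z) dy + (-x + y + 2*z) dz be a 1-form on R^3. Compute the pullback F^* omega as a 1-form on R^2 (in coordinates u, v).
F^* omega = (3*u*(14*u^2 - 3*u*v - 4*v^2 - 2)) du + (3*u^2*(-u - 4*v)) dv

Using F^*(f dg) = (f ∘ F) d(g ∘ F), substitute each coordinate x_i by F_i(u, v) in f_i, and replace dx_i by d F_i = (∂F_i/∂u) du + (∂F_i/∂v) dv.
  For the x component: f_1(F) = 6*u^2; d F_1 = (2*u) du + (0) dv
  For the y component: f_2(F) = -3*u^2; d F_2 = (2*u + v) du + (u + 4*v) dv
  For the z component: f_3(F) = -6*u^2 + u*v + 2*v^2 + 1; d F_3 = (-6*u) du + (0) dv
Combining and collecting du, dv coefficients:
  coeff of du: 3*u*(14*u^2 - 3*u*v - 4*v^2 - 2)
  coeff of dv: 3*u^2*(-u - 4*v)
F^* omega = (3*u*(14*u^2 - 3*u*v - 4*v^2 - 2)) du + (3*u^2*(-u - 4*v)) dv.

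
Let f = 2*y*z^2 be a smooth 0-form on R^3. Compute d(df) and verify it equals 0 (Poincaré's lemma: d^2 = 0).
d(df) = 0

Step 1: df = sum_i (∂f/∂x_i) dx_i = (0) dx + (2*z^2) dy + (4*y*z) dz.
Step 2: Apply d again. Using the 1-form formula, the coefficient of dx ∧ dy in d(df) is ∂^2 f/∂x ∂y - ∂^2 f/∂y ∂x = (0) - (0) = 0 (equality of mixed partials for smooth f).
Similarly for dx ∧ dz and dy ∧ dz — all coefficients vanish. So d(df) = 0.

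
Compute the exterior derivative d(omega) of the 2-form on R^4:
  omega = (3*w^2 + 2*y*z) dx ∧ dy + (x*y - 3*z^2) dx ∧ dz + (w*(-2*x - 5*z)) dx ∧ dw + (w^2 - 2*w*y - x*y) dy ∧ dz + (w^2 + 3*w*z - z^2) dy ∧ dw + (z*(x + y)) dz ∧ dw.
d(omega) = (-x + y) dx ∧ dy ∧ dz + (6*w) dx ∧ dy ∧ dw + (5*w + z) dx ∧ dz ∧ dw + (-w - 2*y + 3*z) dy ∧ dz ∧ dw

For a 2-form omega = sum_{i<j} g_{ij} dx_i ∧ dx_j, the exterior derivative is
  d(omega) = sum_{i<j} d(g_{ij}) ∧ dx_i ∧ dx_j = sum_{i<j, k} (∂g_{ij}/∂x_k) dx_k ∧ dx_i ∧ dx_j.
Expand each term, using dx_k ∧ dx_i ∧ dx_j = sgn(permutation) dx_{(a)} ∧ dx_{(b)} ∧ dx_{(c)} with (a < b < c) sorted:
  d(3*w^2 + 2*y*z) includes (∂/∂z)(3*w^2 + 2*y*z) dz = (2*y) dz, which multiplied by dx ∧ dy gives (2*y) dx ∧ dy ∧ dz
  d(3*w^2 + 2*y*z) includes (∂/∂w)(3*w^2 + 2*y*z) dw = (6*w) dw, which multiplied by dx ∧ dy gives (6*w) dx ∧ dy ∧ dw
  d(x*y - 3*z^2) includes (∂/∂y)(x*y - 3*z^2) dy = (x) dy, which multiplied by dx ∧ dz gives (-x) dx ∧ dy ∧ dz
  d(w*(-2*x - 5*z)) includes (∂/∂z)(w*(-2*x - 5*z)) dz = (-5*w) dz, which multiplied by dx ∧ dw gives (5*w) dx ∧ dz ∧ dw
  d(w^2 - 2*w*y - x*y) includes (∂/∂x)(w^2 - 2*w*y - x*y) dx = (-y) dx, which multiplied by dy ∧ dz gives (-y) dx ∧ dy ∧ dz
  d(w^2 - 2*w*y - x*y) includes (∂/∂w)(w^2 - 2*w*y - x*y) dw = (2*w - 2*y) dw, which multiplied by dy ∧ dz gives (2*w - 2*y) dy ∧ dz ∧ dw
  d(w^2 + 3*w*z - z^2) includes (∂/∂z)(w^2 + 3*w*z - z^2) dz = (3*w - 2*z) dz, which multiplied by dy ∧ dw gives (-3*w + 2*z) dy ∧ dz ∧ dw
  d(z*(x + y)) includes (∂/∂x)(z*(x + y)) dx = (z) dx, which multiplied by dz ∧ dw gives (z) dx ∧ dz ∧ dw
  d(z*(x + y)) includes (∂/∂y)(z*(x + y)) dy = (z) dy, which multiplied by dz ∧ dw gives (z) dy ∧ dz ∧ dw
Collecting like 3-forms: d(omega) = (-x + y) dx ∧ dy ∧ dz + (6*w) dx ∧ dy ∧ dw + (5*w + z) dx ∧ dz ∧ dw + (-w - 2*y + 3*z) dy ∧ dz ∧ dw.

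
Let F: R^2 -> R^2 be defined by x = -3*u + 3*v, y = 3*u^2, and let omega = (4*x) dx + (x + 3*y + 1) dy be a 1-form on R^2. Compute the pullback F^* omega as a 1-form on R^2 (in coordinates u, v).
F^* omega = (54*u^3 - 18*u^2 + 18*u*v + 42*u - 36*v) du + (-36*u + 36*v) dv

Using F^*(f dg) = (f ∘ F) d(g ∘ F), substitute each coordinate x_i by F_i(u, v) in f_i, and replace dx_i by d F_i = (∂F_i/∂u) du + (∂F_i/∂v) dv.
  For the x component: f_1(F) = -12*u + 12*v; d F_1 = (-3) du + (3) dv
  For the y component: f_2(F) = 9*u^2 - 3*u + 3*v + 1; d F_2 = (6*u) du + (0) dv
Combining and collecting du, dv coefficients:
  coeff of du: 54*u^3 - 18*u^2 + 18*u*v + 42*u - 36*v
  coeff of dv: -36*u + 36*v
F^* omega = (54*u^3 - 18*u^2 + 18*u*v + 42*u - 36*v) du + (-36*u + 36*v) dv.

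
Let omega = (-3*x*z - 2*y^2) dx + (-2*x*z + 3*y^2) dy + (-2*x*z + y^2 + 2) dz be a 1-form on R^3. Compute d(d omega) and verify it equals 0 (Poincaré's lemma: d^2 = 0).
d(d omega) = 0

Step 1: d omega = sum_{i<j} (∂f_j/∂x_i - ∂f_i/∂x_j) dx_i ∧ dx_j:
  coeff of dx ∧ dy: 4*y - 2*z
  coeff of dx ∧ dz: 3*x - 2*z
  coeff of dy ∧ dz: 2*x + 2*y
Step 2: Apply d again to each 2-form coefficient. The only possible 3-form in R^3 is dx ∧ dy ∧ dz, with coefficient
  ∂(coeff of dy∧dz)/∂x - ∂(coeff of dx∧dz)/∂y + ∂(coeff of dx∧dy)/∂z
  = ∂/∂x (2*x + 2*y) - ∂/∂y (3*x - 2*z) + ∂/∂z (4*y - 2*z).
Each of these terms simplifies to sums of mixed partials that cancel in pairs. The result is 0 (by equality of mixed partials for smooth functions — Schwarz / Clairaut).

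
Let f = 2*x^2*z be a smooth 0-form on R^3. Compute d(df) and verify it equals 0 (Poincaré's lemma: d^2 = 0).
d(df) = 0

Step 1: df = sum_i (∂f/∂x_i) dx_i = (4*x*z) dx + (0) dy + (2*x^2) dz.
Step 2: Apply d again. Using the 1-form formula, the coefficient of dx ∧ dy in d(df) is ∂^2 f/∂x ∂y - ∂^2 f/∂y ∂x = (0) - (0) = 0 (equality of mixed partials for smooth f).
Similarly for dx ∧ dz and dy ∧ dz — all coefficients vanish. So d(df) = 0.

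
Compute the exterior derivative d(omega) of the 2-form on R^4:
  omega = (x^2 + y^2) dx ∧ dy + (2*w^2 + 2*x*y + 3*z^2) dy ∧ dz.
d(omega) = (2*y) dx ∧ dy ∧ dz + (4*w) dy ∧ dz ∧ dw

For a 2-form omega = sum_{i<j} g_{ij} dx_i ∧ dx_j, the exterior derivative is
  d(omega) = sum_{i<j} d(g_{ij}) ∧ dx_i ∧ dx_j = sum_{i<j, k} (∂g_{ij}/∂x_k) dx_k ∧ dx_i ∧ dx_j.
Expand each term, using dx_k ∧ dx_i ∧ dx_j = sgn(permutation) dx_{(a)} ∧ dx_{(b)} ∧ dx_{(c)} with (a < b < c) sorted:
  d(2*w^2 + 2*x*y + 3*z^2) includes (∂/∂x)(2*w^2 + 2*x*y + 3*z^2) dx = (2*y) dx, which multiplied by dy ∧ dz gives (2*y) dx ∧ dy ∧ dz
  d(2*w^2 + 2*x*y + 3*z^2) includes (∂/∂w)(2*w^2 + 2*x*y + 3*z^2) dw = (4*w) dw, which multiplied by dy ∧ dz gives (4*w) dy ∧ dz ∧ dw
Collecting like 3-forms: d(omega) = (2*y) dx ∧ dy ∧ dz + (4*w) dy ∧ dz ∧ dw.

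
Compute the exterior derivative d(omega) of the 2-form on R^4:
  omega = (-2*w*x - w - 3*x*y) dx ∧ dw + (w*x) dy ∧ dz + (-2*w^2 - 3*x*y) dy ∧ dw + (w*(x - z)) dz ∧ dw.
d(omega) = (3*x - 3*y) dx ∧ dy ∧ dw + (w) dx ∧ dy ∧ dz + (x) dy ∧ dz ∧ dw + (w) dx ∧ dz ∧ dw

For a 2-form omega = sum_{i<j} g_{ij} dx_i ∧ dx_j, the exterior derivative is
  d(omega) = sum_{i<j} d(g_{ij}) ∧ dx_i ∧ dx_j = sum_{i<j, k} (∂g_{ij}/∂x_k) dx_k ∧ dx_i ∧ dx_j.
Expand each term, using dx_k ∧ dx_i ∧ dx_j = sgn(permutation) dx_{(a)} ∧ dx_{(b)} ∧ dx_{(c)} with (a < b < c) sorted:
  d(-2*w*x - w - 3*x*y) includes (∂/∂y)(-2*w*x - w - 3*x*y) dy = (-3*x) dy, which multiplied by dx ∧ dw gives (3*x) dx ∧ dy ∧ dw
  d(w*x) includes (∂/∂x)(w*x) dx = (w) dx, which multiplied by dy ∧ dz gives (w) dx ∧ dy ∧ dz
  d(w*x) includes (∂/∂w)(w*x) dw = (x) dw, which multiplied by dy ∧ dz gives (x) dy ∧ dz ∧ dw
  d(-2*w^2 - 3*x*y) includes (∂/∂x)(-2*w^2 - 3*x*y) dx = (-3*y) dx, which multiplied by dy ∧ dw gives (-3*y) dx ∧ dy ∧ dw
  d(w*(x - z)) includes (∂/∂x)(w*(x - z)) dx = (w) dx, which multiplied by dz ∧ dw gives (w) dx ∧ dz ∧ dw
Collecting like 3-forms: d(omega) = (3*x - 3*y) dx ∧ dy ∧ dw + (w) dx ∧ dy ∧ dz + (x) dy ∧ dz ∧ dw + (w) dx ∧ dz ∧ dw.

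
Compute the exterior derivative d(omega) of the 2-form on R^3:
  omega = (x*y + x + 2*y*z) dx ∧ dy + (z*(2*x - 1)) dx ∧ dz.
d(omega) = (2*y) dx ∧ dy ∧ dz

For a 2-form omega = sum_{i<j} g_{ij} dx_i ∧ dx_j, the exterior derivative is
  d(omega) = sum_{i<j} d(g_{ij}) ∧ dx_i ∧ dx_j = sum_{i<j, k} (∂g_{ij}/∂x_k) dx_k ∧ dx_i ∧ dx_j.
Expand each term, using dx_k ∧ dx_i ∧ dx_j = sgn(permutation) dx_{(a)} ∧ dx_{(b)} ∧ dx_{(c)} with (a < b < c) sorted:
  d(x*y + x + 2*y*z) includes (∂/∂z)(x*y + x + 2*y*z) dz = (2*y) dz, which multiplied by dx ∧ dy gives (2*y) dx ∧ dy ∧ dz
Collecting like 3-forms: d(omega) = (2*y) dx ∧ dy ∧ dz.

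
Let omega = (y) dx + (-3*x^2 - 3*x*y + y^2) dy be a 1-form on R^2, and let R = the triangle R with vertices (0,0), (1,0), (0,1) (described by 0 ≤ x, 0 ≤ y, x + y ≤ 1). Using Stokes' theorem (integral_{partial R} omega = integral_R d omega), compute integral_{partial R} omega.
integral_(partial R) omega = -2

Stokes: integral_partial_R omega = integral_R d omega with d omega = (∂Q/∂x - ∂P/∂y) dx ∧ dy.
  ∂Q/∂x = -6*x - 3*y
  ∂P/∂y = 1
  integrand = ∂Q/∂x - ∂P/∂y = -6*x - 3*y - 1.
Integrating over R: integral_0^1 integral_0^{1-x} (-6*x - 3*y - 1) dy dx = -2.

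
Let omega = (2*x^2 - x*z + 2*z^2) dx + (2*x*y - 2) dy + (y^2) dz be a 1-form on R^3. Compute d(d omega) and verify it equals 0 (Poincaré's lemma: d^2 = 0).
d(d omega) = 0

Step 1: d omega = sum_{i<j} (∂f_j/∂x_i - ∂f_i/∂x_j) dx_i ∧ dx_j:
  coeff of dx ∧ dy: 2*y
  coeff of dx ∧ dz: x - 4*z
  coeff of dy ∧ dz: 2*y
Step 2: Apply d again to each 2-form coefficient. The only possible 3-form in R^3 is dx ∧ dy ∧ dz, with coefficient
  ∂(coeff of dy∧dz)/∂x - ∂(coeff of dx∧dz)/∂y + ∂(coeff of dx∧dy)/∂z
  = ∂/∂x (2*y) - ∂/∂y (x - 4*z) + ∂/∂z (2*y).
Each of these terms simplifies to sums of mixed partials that cancel in pairs. The result is 0 (by equality of mixed partials for smooth functions — Schwarz / Clairaut).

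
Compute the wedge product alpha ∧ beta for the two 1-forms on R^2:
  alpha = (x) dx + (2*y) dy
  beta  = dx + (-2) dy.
alpha ∧ beta = (-2*x - 2*y) dx ∧ dy

Distribute the wedge, using dx_i ∧ dx_j = -dx_j ∧ dx_i and dx_i ∧ dx_i = 0. For each pair (i, j) with i < j, the coefficient of dx_i ∧ dx_j in alpha ∧ beta is (alpha_i * beta_j - alpha_j * beta_i). Collecting: alpha ∧ beta = (-2*x - 2*y) dx ∧ dy.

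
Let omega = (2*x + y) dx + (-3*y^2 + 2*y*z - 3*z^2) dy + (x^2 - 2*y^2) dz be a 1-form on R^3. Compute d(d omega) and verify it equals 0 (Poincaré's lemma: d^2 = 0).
d(d omega) = 0

Step 1: d omega = sum_{i<j} (∂f_j/∂x_i - ∂f_i/∂x_j) dx_i ∧ dx_j:
  coeff of dx ∧ dy: -1
  coeff of dx ∧ dz: 2*x
  coeff of dy ∧ dz: -6*y + 6*z
Step 2: Apply d again to each 2-form coefficient. The only possible 3-form in R^3 is dx ∧ dy ∧ dz, with coefficient
  ∂(coeff of dy∧dz)/∂x - ∂(coeff of dx∧dz)/∂y + ∂(coeff of dx∧dy)/∂z
  = ∂/∂x (-6*y + 6*z) - ∂/∂y (2*x) + ∂/∂z (-1).
Each of these terms simplifies to sums of mixed partials that cancel in pairs. The result is 0 (by equality of mixed partials for smooth functions — Schwarz / Clairaut).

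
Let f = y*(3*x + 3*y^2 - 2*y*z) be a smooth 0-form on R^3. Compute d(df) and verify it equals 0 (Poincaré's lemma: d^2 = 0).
d(df) = 0

Step 1: df = sum_i (∂f/∂x_i) dx_i = (3*y) dx + (3*x + 9*y^2 - 4*y*z) dy + (-2*y^2) dz.
Step 2: Apply d again. Using the 1-form formula, the coefficient of dx ∧ dy in d(df) is ∂^2 f/∂x ∂y - ∂^2 f/∂y ∂x = (3) - (3) = 0 (equality of mixed partials for smooth f).
Similarly for dx ∧ dz and dy ∧ dz — all coefficients vanish. So d(df) = 0.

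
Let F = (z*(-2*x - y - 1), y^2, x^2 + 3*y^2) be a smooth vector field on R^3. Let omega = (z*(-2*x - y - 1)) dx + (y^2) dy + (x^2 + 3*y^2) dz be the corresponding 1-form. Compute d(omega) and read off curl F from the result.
d(omega) = (6*y) dy ∧ dz + (-4*x - y - 1) dz ∧ dx + (z) dx ∧ dy; curl F = (6*y, -4*x - y - 1, z)

d omega = sum_{i<j} (∂f_j/∂x_i - ∂f_i/∂x_j) dx_i ∧ dx_j. Under the identification (dy ∧ dz, dz ∧ dx, dx ∧ dy) ↔ (e_x, e_y, e_z), the coefficients are exactly the components of curl F. Compute:
  ∂R/∂y - ∂Q/∂z = (6*y) - (0) = 6*y
  ∂P/∂z - ∂R/∂x = (-2*x - y - 1) - (2*x) = -4*x - y - 1
  ∂Q/∂x - ∂P/∂y = (0) - (-z) = z.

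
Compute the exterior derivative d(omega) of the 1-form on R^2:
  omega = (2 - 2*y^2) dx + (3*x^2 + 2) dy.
d(omega) = (6*x + 4*y) dx ∧ dy

For a 1-form omega = sum_i f_i dx_i, the exterior derivative is
  d(omega) = sum_{i < j} (∂f_j/∂x_i - ∂f_i/∂x_j) dx_i ∧ dx_j.
  coefficient of dx ∧ dy: ∂f_2/∂x - ∂f_1/∂y = ∂(3*x^2 + 2)/∂x - ∂(2 - 2*y^2)/∂y = 6*x + 4*y
Assembling: d(omega) = (6*x + 4*y) dx ∧ dy.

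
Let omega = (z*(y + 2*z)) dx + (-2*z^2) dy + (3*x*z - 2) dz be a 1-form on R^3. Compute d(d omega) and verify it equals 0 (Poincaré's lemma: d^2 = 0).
d(d omega) = 0

Step 1: d omega = sum_{i<j} (∂f_j/∂x_i - ∂f_i/∂x_j) dx_i ∧ dx_j:
  coeff of dx ∧ dy: -z
  coeff of dx ∧ dz: -y - z
  coeff of dy ∧ dz: 4*z
Step 2: Apply d again to each 2-form coefficient. The only possible 3-form in R^3 is dx ∧ dy ∧ dz, with coefficient
  ∂(coeff of dy∧dz)/∂x - ∂(coeff of dx∧dz)/∂y + ∂(coeff of dx∧dy)/∂z
  = ∂/∂x (4*z) - ∂/∂y (-y - z) + ∂/∂z (-z).
Each of these terms simplifies to sums of mixed partials that cancel in pairs. The result is 0 (by equality of mixed partials for smooth functions — Schwarz / Clairaut).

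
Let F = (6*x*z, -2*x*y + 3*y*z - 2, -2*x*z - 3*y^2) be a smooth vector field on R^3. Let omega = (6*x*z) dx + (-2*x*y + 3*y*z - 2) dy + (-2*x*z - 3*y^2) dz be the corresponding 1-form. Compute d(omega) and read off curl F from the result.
d(omega) = (-9*y) dy ∧ dz + (6*x + 2*z) dz ∧ dx + (-2*y) dx ∧ dy; curl F = (-9*y, 6*x + 2*z, -2*y)

d omega = sum_{i<j} (∂f_j/∂x_i - ∂f_i/∂x_j) dx_i ∧ dx_j. Under the identification (dy ∧ dz, dz ∧ dx, dx ∧ dy) ↔ (e_x, e_y, e_z), the coefficients are exactly the components of curl F. Compute:
  ∂R/∂y - ∂Q/∂z = (-6*y) - (3*y) = -9*y
  ∂P/∂z - ∂R/∂x = (6*x) - (-2*z) = 6*x + 2*z
  ∂Q/∂x - ∂P/∂y = (-2*y) - (0) = -2*y.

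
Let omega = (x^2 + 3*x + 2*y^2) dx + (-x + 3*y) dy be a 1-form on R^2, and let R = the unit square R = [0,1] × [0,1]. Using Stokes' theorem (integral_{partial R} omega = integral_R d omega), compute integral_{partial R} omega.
integral_(partial R) omega = -3

Stokes: integral_partial_R omega = integral_R d omega with d omega = (∂Q/∂x - ∂P/∂y) dx ∧ dy.
  ∂Q/∂x = -1
  ∂P/∂y = 4*y
  integrand = ∂Q/∂x - ∂P/∂y = -4*y - 1.
Integrating over R: integral_0^1 integral_0^1 (-4*y - 1) dx dy = -3.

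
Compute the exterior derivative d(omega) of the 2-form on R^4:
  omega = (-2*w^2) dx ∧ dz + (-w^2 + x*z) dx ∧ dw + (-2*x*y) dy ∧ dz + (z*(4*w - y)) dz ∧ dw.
d(omega) = (-4*w - x) dx ∧ dz ∧ dw + (-2*y) dx ∧ dy ∧ dz + (-z) dy ∧ dz ∧ dw

For a 2-form omega = sum_{i<j} g_{ij} dx_i ∧ dx_j, the exterior derivative is
  d(omega) = sum_{i<j} d(g_{ij}) ∧ dx_i ∧ dx_j = sum_{i<j, k} (∂g_{ij}/∂x_k) dx_k ∧ dx_i ∧ dx_j.
Expand each term, using dx_k ∧ dx_i ∧ dx_j = sgn(permutation) dx_{(a)} ∧ dx_{(b)} ∧ dx_{(c)} with (a < b < c) sorted:
  d(-2*w^2) includes (∂/∂w)(-2*w^2) dw = (-4*w) dw, which multiplied by dx ∧ dz gives (-4*w) dx ∧ dz ∧ dw
  d(-w^2 + x*z) includes (∂/∂z)(-w^2 + x*z) dz = (x) dz, which multiplied by dx ∧ dw gives (-x) dx ∧ dz ∧ dw
  d(-2*x*y) includes (∂/∂x)(-2*x*y) dx = (-2*y) dx, which multiplied by dy ∧ dz gives (-2*y) dx ∧ dy ∧ dz
  d(z*(4*w - y)) includes (∂/∂y)(z*(4*w - y)) dy = (-z) dy, which multiplied by dz ∧ dw gives (-z) dy ∧ dz ∧ dw
Collecting like 3-forms: d(omega) = (-4*w - x) dx ∧ dz ∧ dw + (-2*y) dx ∧ dy ∧ dz + (-z) dy ∧ dz ∧ dw.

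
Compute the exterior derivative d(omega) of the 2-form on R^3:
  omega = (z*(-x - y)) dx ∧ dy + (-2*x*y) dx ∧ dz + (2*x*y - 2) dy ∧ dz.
d(omega) = (x + y) dx ∧ dy ∧ dz

For a 2-form omega = sum_{i<j} g_{ij} dx_i ∧ dx_j, the exterior derivative is
  d(omega) = sum_{i<j} d(g_{ij}) ∧ dx_i ∧ dx_j = sum_{i<j, k} (∂g_{ij}/∂x_k) dx_k ∧ dx_i ∧ dx_j.
Expand each term, using dx_k ∧ dx_i ∧ dx_j = sgn(permutation) dx_{(a)} ∧ dx_{(b)} ∧ dx_{(c)} with (a < b < c) sorted:
  d(z*(-x - y)) includes (∂/∂z)(z*(-x - y)) dz = (-x - y) dz, which multiplied by dx ∧ dy gives (-x - y) dx ∧ dy ∧ dz
  d(-2*x*y) includes (∂/∂y)(-2*x*y) dy = (-2*x) dy, which multiplied by dx ∧ dz gives (2*x) dx ∧ dy ∧ dz
  d(2*x*y - 2) includes (∂/∂x)(2*x*y - 2) dx = (2*y) dx, which multiplied by dy ∧ dz gives (2*y) dx ∧ dy ∧ dz
Collecting like 3-forms: d(omega) = (x + y) dx ∧ dy ∧ dz.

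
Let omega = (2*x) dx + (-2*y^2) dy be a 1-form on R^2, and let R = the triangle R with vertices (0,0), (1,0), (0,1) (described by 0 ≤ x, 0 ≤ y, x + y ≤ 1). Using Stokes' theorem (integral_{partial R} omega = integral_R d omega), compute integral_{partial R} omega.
integral_(partial R) omega = 0

Stokes: integral_partial_R omega = integral_R d omega with d omega = (∂Q/∂x - ∂P/∂y) dx ∧ dy.
  ∂Q/∂x = 0
  ∂P/∂y = 0
  integrand = ∂Q/∂x - ∂P/∂y = 0.
Integrating over R: integral_0^1 integral_0^{1-x} (0) dy dx = 0.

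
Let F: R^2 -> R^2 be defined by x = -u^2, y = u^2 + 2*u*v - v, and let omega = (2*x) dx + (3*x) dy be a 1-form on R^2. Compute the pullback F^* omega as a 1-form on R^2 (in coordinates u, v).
F^* omega = (2*u^2*(-u - 3*v)) du + (u^2*(3 - 6*u)) dv

Using F^*(f dg) = (f ∘ F) d(g ∘ F), substitute each coordinate x_i by F_i(u, v) in f_i, and replace dx_i by d F_i = (∂F_i/∂u) du + (∂F_i/∂v) dv.
  For the x component: f_1(F) = -2*u^2; d F_1 = (-2*u) du + (0) dv
  For the y component: f_2(F) = -3*u^2; d F_2 = (2*u + 2*v) du + (2*u - 1) dv
Combining and collecting du, dv coefficients:
  coeff of du: 2*u^2*(-u - 3*v)
  coeff of dv: u^2*(3 - 6*u)
F^* omega = (2*u^2*(-u - 3*v)) du + (u^2*(3 - 6*u)) dv.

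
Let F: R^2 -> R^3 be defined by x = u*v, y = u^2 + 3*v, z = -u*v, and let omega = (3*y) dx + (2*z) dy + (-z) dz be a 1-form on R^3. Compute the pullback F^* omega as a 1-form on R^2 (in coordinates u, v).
F^* omega = (v*(-u^2 - u*v + 9*v)) du + (u*(3*u^2 - u*v + 3*v)) dv

Using F^*(f dg) = (f ∘ F) d(g ∘ F), substitute each coordinate x_i by F_i(u, v) in f_i, and replace dx_i by d F_i = (∂F_i/∂u) du + (∂F_i/∂v) dv.
  For the x component: f_1(F) = 3*u^2 + 9*v; d F_1 = (v) du + (u) dv
  For the y component: f_2(F) = -2*u*v; d F_2 = (2*u) du + (3) dv
  For the z component: f_3(F) = u*v; d F_3 = (-v) du + (-u) dv
Combining and collecting du, dv coefficients:
  coeff of du: v*(-u^2 - u*v + 9*v)
  coeff of dv: u*(3*u^2 - u*v + 3*v)
F^* omega = (v*(-u^2 - u*v + 9*v)) du + (u*(3*u^2 - u*v + 3*v)) dv.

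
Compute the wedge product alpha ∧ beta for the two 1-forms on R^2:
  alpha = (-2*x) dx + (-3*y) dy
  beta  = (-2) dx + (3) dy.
alpha ∧ beta = (-6*x - 6*y) dx ∧ dy

Distribute the wedge, using dx_i ∧ dx_j = -dx_j ∧ dx_i and dx_i ∧ dx_i = 0. For each pair (i, j) with i < j, the coefficient of dx_i ∧ dx_j in alpha ∧ beta is (alpha_i * beta_j - alpha_j * beta_i). Collecting: alpha ∧ beta = (-6*x - 6*y) dx ∧ dy.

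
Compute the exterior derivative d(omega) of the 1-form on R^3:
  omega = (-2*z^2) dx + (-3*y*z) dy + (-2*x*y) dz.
d(omega) = (-2*y + 4*z) dx ∧ dz + (-2*x + 3*y) dy ∧ dz

For a 1-form omega = sum_i f_i dx_i, the exterior derivative is
  d(omega) = sum_{i < j} (∂f_j/∂x_i - ∂f_i/∂x_j) dx_i ∧ dx_j.
  coefficient of dx ∧ dz: ∂f_3/∂x - ∂f_1/∂z = ∂(-2*x*y)/∂x - ∂(-2*z^2)/∂z = -2*y + 4*z
  coefficient of dy ∧ dz: ∂f_3/∂y - ∂f_2/∂z = ∂(-2*x*y)/∂y - ∂(-3*y*z)/∂z = -2*x + 3*y
Assembling: d(omega) = (-2*y + 4*z) dx ∧ dz + (-2*x + 3*y) dy ∧ dz.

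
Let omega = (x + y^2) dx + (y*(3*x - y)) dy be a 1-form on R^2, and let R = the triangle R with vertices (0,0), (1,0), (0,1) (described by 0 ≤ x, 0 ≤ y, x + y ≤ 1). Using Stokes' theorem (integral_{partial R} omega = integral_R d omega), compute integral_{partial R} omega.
integral_(partial R) omega = 1/6

Stokes: integral_partial_R omega = integral_R d omega with d omega = (∂Q/∂x - ∂P/∂y) dx ∧ dy.
  ∂Q/∂x = 3*y
  ∂P/∂y = 2*y
  integrand = ∂Q/∂x - ∂P/∂y = y.
Integrating over R: integral_0^1 integral_0^{1-x} (y) dy dx = 1/6.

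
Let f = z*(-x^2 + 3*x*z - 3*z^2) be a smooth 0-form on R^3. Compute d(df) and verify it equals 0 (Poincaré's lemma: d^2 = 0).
d(df) = 0

Step 1: df = sum_i (∂f/∂x_i) dx_i = (z*(-2*x + 3*z)) dx + (0) dy + (-x^2 + 6*x*z - 9*z^2) dz.
Step 2: Apply d again. Using the 1-form formula, the coefficient of dx ∧ dy in d(df) is ∂^2 f/∂x ∂y - ∂^2 f/∂y ∂x = (0) - (0) = 0 (equality of mixed partials for smooth f).
Similarly for dx ∧ dz and dy ∧ dz — all coefficients vanish. So d(df) = 0.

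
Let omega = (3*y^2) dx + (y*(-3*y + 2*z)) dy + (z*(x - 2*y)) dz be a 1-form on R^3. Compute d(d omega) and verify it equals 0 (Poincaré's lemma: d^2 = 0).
d(d omega) = 0

Step 1: d omega = sum_{i<j} (∂f_j/∂x_i - ∂f_i/∂x_j) dx_i ∧ dx_j:
  coeff of dx ∧ dy: -6*y
  coeff of dx ∧ dz: z
  coeff of dy ∧ dz: -2*y - 2*z
Step 2: Apply d again to each 2-form coefficient. The only possible 3-form in R^3 is dx ∧ dy ∧ dz, with coefficient
  ∂(coeff of dy∧dz)/∂x - ∂(coeff of dx∧dz)/∂y + ∂(coeff of dx∧dy)/∂z
  = ∂/∂x (-2*y - 2*z) - ∂/∂y (z) + ∂/∂z (-6*y).
Each of these terms simplifies to sums of mixed partials that cancel in pairs. The result is 0 (by equality of mixed partials for smooth functions — Schwarz / Clairaut).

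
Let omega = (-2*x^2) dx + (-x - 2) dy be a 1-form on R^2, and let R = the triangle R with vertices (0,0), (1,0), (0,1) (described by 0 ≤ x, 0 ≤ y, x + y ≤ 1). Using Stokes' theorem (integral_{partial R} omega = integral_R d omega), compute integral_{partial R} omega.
integral_(partial R) omega = -1/2

Stokes: integral_partial_R omega = integral_R d omega with d omega = (∂Q/∂x - ∂P/∂y) dx ∧ dy.
  ∂Q/∂x = -1
  ∂P/∂y = 0
  integrand = ∂Q/∂x - ∂P/∂y = -1.
Integrating over R: integral_0^1 integral_0^{1-x} (-1) dy dx = -1/2.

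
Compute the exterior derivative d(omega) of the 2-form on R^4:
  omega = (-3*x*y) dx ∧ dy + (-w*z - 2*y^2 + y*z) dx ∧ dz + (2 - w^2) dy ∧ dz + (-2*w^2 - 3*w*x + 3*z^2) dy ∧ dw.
d(omega) = (4*y - z) dx ∧ dy ∧ dz + (-z) dx ∧ dz ∧ dw + (-2*w - 6*z) dy ∧ dz ∧ dw + (-3*w) dx ∧ dy ∧ dw

For a 2-form omega = sum_{i<j} g_{ij} dx_i ∧ dx_j, the exterior derivative is
  d(omega) = sum_{i<j} d(g_{ij}) ∧ dx_i ∧ dx_j = sum_{i<j, k} (∂g_{ij}/∂x_k) dx_k ∧ dx_i ∧ dx_j.
Expand each term, using dx_k ∧ dx_i ∧ dx_j = sgn(permutation) dx_{(a)} ∧ dx_{(b)} ∧ dx_{(c)} with (a < b < c) sorted:
  d(-w*z - 2*y^2 + y*z) includes (∂/∂y)(-w*z - 2*y^2 + y*z) dy = (-4*y + z) dy, which multiplied by dx ∧ dz gives (4*y - z) dx ∧ dy ∧ dz
  d(-w*z - 2*y^2 + y*z) includes (∂/∂w)(-w*z - 2*y^2 + y*z) dw = (-z) dw, which multiplied by dx ∧ dz gives (-z) dx ∧ dz ∧ dw
  d(2 - w^2) includes (∂/∂w)(2 - w^2) dw = (-2*w) dw, which multiplied by dy ∧ dz gives (-2*w) dy ∧ dz ∧ dw
  d(-2*w^2 - 3*w*x + 3*z^2) includes (∂/∂x)(-2*w^2 - 3*w*x + 3*z^2) dx = (-3*w) dx, which multiplied by dy ∧ dw gives (-3*w) dx ∧ dy ∧ dw
  d(-2*w^2 - 3*w*x + 3*z^2) includes (∂/∂z)(-2*w^2 - 3*w*x + 3*z^2) dz = (6*z) dz, which multiplied by dy ∧ dw gives (-6*z) dy ∧ dz ∧ dw
Collecting like 3-forms: d(omega) = (4*y - z) dx ∧ dy ∧ dz + (-z) dx ∧ dz ∧ dw + (-2*w - 6*z) dy ∧ dz ∧ dw + (-3*w) dx ∧ dy ∧ dw.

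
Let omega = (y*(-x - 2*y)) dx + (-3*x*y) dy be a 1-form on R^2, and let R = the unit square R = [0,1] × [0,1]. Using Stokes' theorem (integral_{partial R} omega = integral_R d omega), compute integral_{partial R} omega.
integral_(partial R) omega = 1

Stokes: integral_partial_R omega = integral_R d omega with d omega = (∂Q/∂x - ∂P/∂y) dx ∧ dy.
  ∂Q/∂x = -3*y
  ∂P/∂y = -x - 4*y
  integrand = ∂Q/∂x - ∂P/∂y = x + y.
Integrating over R: integral_0^1 integral_0^1 (x + y) dx dy = 1.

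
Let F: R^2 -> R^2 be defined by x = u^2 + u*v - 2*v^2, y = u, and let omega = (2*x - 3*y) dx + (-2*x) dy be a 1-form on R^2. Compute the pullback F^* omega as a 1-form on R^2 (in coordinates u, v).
F^* omega = (4*u^3 + 6*u^2*v - 8*u^2 - 6*u*v^2 - 5*u*v - 4*v^3 + 4*v^2) du + (2*u^3 - 6*u^2*v - 3*u^2 - 12*u*v^2 + 12*u*v + 16*v^3) dv

Using F^*(f dg) = (f ∘ F) d(g ∘ F), substitute each coordinate x_i by F_i(u, v) in f_i, and replace dx_i by d F_i = (∂F_i/∂u) du + (∂F_i/∂v) dv.
  For the x component: f_1(F) = 2*u^2 + 2*u*v - 3*u - 4*v^2; d F_1 = (2*u + v) du + (u - 4*v) dv
  For the y component: f_2(F) = -2*u^2 - 2*u*v + 4*v^2; d F_2 = (1) du + (0) dv
Combining and collecting du, dv coefficients:
  coeff of du: 4*u^3 + 6*u^2*v - 8*u^2 - 6*u*v^2 - 5*u*v - 4*v^3 + 4*v^2
  coeff of dv: 2*u^3 - 6*u^2*v - 3*u^2 - 12*u*v^2 + 12*u*v + 16*v^3
F^* omega = (4*u^3 + 6*u^2*v - 8*u^2 - 6*u*v^2 - 5*u*v - 4*v^3 + 4*v^2) du + (2*u^3 - 6*u^2*v - 3*u^2 - 12*u*v^2 + 12*u*v + 16*v^3) dv.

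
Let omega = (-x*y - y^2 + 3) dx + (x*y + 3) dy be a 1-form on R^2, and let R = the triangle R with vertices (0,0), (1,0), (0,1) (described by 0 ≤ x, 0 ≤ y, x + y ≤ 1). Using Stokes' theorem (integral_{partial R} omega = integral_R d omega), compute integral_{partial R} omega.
integral_(partial R) omega = 2/3

Stokes: integral_partial_R omega = integral_R d omega with d omega = (∂Q/∂x - ∂P/∂y) dx ∧ dy.
  ∂Q/∂x = y
  ∂P/∂y = -x - 2*y
  integrand = ∂Q/∂x - ∂P/∂y = x + 3*y.
Integrating over R: integral_0^1 integral_0^{1-x} (x + 3*y) dy dx = 2/3.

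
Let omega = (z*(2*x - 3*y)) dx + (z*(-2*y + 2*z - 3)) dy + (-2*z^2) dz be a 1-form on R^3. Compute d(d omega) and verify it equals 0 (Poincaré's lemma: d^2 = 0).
d(d omega) = 0

Step 1: d omega = sum_{i<j} (∂f_j/∂x_i - ∂f_i/∂x_j) dx_i ∧ dx_j:
  coeff of dx ∧ dy: 3*z
  coeff of dx ∧ dz: -2*x + 3*y
  coeff of dy ∧ dz: 2*y - 4*z + 3
Step 2: Apply d again to each 2-form coefficient. The only possible 3-form in R^3 is dx ∧ dy ∧ dz, with coefficient
  ∂(coeff of dy∧dz)/∂x - ∂(coeff of dx∧dz)/∂y + ∂(coeff of dx∧dy)/∂z
  = ∂/∂x (2*y - 4*z + 3) - ∂/∂y (-2*x + 3*y) + ∂/∂z (3*z).
Each of these terms simplifies to sums of mixed partials that cancel in pairs. The result is 0 (by equality of mixed partials for smooth functions — Schwarz / Clairaut).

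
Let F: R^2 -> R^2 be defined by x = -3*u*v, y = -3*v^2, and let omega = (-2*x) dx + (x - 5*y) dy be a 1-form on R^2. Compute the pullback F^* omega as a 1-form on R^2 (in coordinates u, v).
F^* omega = (-18*u*v^2) du + (18*v*(-u^2 + u*v - 5*v^2)) dv

Using F^*(f dg) = (f ∘ F) d(g ∘ F), substitute each coordinate x_i by F_i(u, v) in f_i, and replace dx_i by d F_i = (∂F_i/∂u) du + (∂F_i/∂v) dv.
  For the x component: f_1(F) = 6*u*v; d F_1 = (-3*v) du + (-3*u) dv
  For the y component: f_2(F) = 3*v*(-u + 5*v); d F_2 = (0) du + (-6*v) dv
Combining and collecting du, dv coefficients:
  coeff of du: -18*u*v^2
  coeff of dv: 18*v*(-u^2 + u*v - 5*v^2)
F^* omega = (-18*u*v^2) du + (18*v*(-u^2 + u*v - 5*v^2)) dv.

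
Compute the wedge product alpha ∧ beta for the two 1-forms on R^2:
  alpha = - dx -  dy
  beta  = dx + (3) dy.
alpha ∧ beta = (-2) dx ∧ dy

Distribute the wedge, using dx_i ∧ dx_j = -dx_j ∧ dx_i and dx_i ∧ dx_i = 0. For each pair (i, j) with i < j, the coefficient of dx_i ∧ dx_j in alpha ∧ beta is (alpha_i * beta_j - alpha_j * beta_i). Collecting: alpha ∧ beta = (-2) dx ∧ dy.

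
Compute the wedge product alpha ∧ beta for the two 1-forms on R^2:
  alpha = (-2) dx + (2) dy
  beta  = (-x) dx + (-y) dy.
alpha ∧ beta = (2*x + 2*y) dx ∧ dy

Distribute the wedge, using dx_i ∧ dx_j = -dx_j ∧ dx_i and dx_i ∧ dx_i = 0. For each pair (i, j) with i < j, the coefficient of dx_i ∧ dx_j in alpha ∧ beta is (alpha_i * beta_j - alpha_j * beta_i). Collecting: alpha ∧ beta = (2*x + 2*y) dx ∧ dy.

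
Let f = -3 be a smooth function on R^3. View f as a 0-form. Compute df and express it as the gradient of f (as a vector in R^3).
df = (0) dx + (0) dy + (0) dz; grad f = (0, 0, 0)

For a 0-form f, d f = (∂f/∂x) dx + (∂f/∂y) dy + (∂f/∂z) dz. The components of the vector representation are exactly the entries of grad f in Cartesian coordinates:
  ∂f/∂x = 0
  ∂f/∂y = 0
  ∂f/∂z = 0.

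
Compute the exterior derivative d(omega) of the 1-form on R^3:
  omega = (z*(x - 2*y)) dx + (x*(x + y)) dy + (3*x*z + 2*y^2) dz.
d(omega) = (2*x + y + 2*z) dx ∧ dy + (-x + 2*y + 3*z) dx ∧ dz + (4*y) dy ∧ dz

For a 1-form omega = sum_i f_i dx_i, the exterior derivative is
  d(omega) = sum_{i < j} (∂f_j/∂x_i - ∂f_i/∂x_j) dx_i ∧ dx_j.
  coefficient of dx ∧ dy: ∂f_2/∂x - ∂f_1/∂y = ∂(x*(x + y))/∂x - ∂(z*(x - 2*y))/∂y = 2*x + y + 2*z
  coefficient of dx ∧ dz: ∂f_3/∂x - ∂f_1/∂z = ∂(3*x*z + 2*y^2)/∂x - ∂(z*(x - 2*y))/∂z = -x + 2*y + 3*z
  coefficient of dy ∧ dz: ∂f_3/∂y - ∂f_2/∂z = ∂(3*x*z + 2*y^2)/∂y - ∂(x*(x + y))/∂z = 4*y
Assembling: d(omega) = (2*x + y + 2*z) dx ∧ dy + (-x + 2*y + 3*z) dx ∧ dz + (4*y) dy ∧ dz.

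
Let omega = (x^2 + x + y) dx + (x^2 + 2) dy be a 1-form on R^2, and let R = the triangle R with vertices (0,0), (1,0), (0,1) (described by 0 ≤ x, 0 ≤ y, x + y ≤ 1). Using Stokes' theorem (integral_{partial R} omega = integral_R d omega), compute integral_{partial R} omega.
integral_(partial R) omega = -1/6

Stokes: integral_partial_R omega = integral_R d omega with d omega = (∂Q/∂x - ∂P/∂y) dx ∧ dy.
  ∂Q/∂x = 2*x
  ∂P/∂y = 1
  integrand = ∂Q/∂x - ∂P/∂y = 2*x - 1.
Integrating over R: integral_0^1 integral_0^{1-x} (2*x - 1) dy dx = -1/6.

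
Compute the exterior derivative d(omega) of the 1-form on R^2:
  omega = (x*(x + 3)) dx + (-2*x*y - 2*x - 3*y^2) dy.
d(omega) = (-2*y - 2) dx ∧ dy

For a 1-form omega = sum_i f_i dx_i, the exterior derivative is
  d(omega) = sum_{i < j} (∂f_j/∂x_i - ∂f_i/∂x_j) dx_i ∧ dx_j.
  coefficient of dx ∧ dy: ∂f_2/∂x - ∂f_1/∂y = ∂(-2*x*y - 2*x - 3*y^2)/∂x - ∂(x*(x + 3))/∂y = -2*y - 2
Assembling: d(omega) = (-2*y - 2) dx ∧ dy.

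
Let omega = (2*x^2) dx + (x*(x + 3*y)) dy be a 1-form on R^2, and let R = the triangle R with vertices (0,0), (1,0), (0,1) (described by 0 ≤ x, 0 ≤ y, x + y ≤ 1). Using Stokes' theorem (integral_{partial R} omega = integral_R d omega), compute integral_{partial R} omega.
integral_(partial R) omega = 5/6

Stokes: integral_partial_R omega = integral_R d omega with d omega = (∂Q/∂x - ∂P/∂y) dx ∧ dy.
  ∂Q/∂x = 2*x + 3*y
  ∂P/∂y = 0
  integrand = ∂Q/∂x - ∂P/∂y = 2*x + 3*y.
Integrating over R: integral_0^1 integral_0^{1-x} (2*x + 3*y) dy dx = 5/6.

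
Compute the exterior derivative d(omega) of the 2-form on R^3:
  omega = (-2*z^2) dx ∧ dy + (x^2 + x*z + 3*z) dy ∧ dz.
d(omega) = (2*x - 3*z) dx ∧ dy ∧ dz

For a 2-form omega = sum_{i<j} g_{ij} dx_i ∧ dx_j, the exterior derivative is
  d(omega) = sum_{i<j} d(g_{ij}) ∧ dx_i ∧ dx_j = sum_{i<j, k} (∂g_{ij}/∂x_k) dx_k ∧ dx_i ∧ dx_j.
Expand each term, using dx_k ∧ dx_i ∧ dx_j = sgn(permutation) dx_{(a)} ∧ dx_{(b)} ∧ dx_{(c)} with (a < b < c) sorted:
  d(-2*z^2) includes (∂/∂z)(-2*z^2) dz = (-4*z) dz, which multiplied by dx ∧ dy gives (-4*z) dx ∧ dy ∧ dz
  d(x^2 + x*z + 3*z) includes (∂/∂x)(x^2 + x*z + 3*z) dx = (2*x + z) dx, which multiplied by dy ∧ dz gives (2*x + z) dx ∧ dy ∧ dz
Collecting like 3-forms: d(omega) = (2*x - 3*z) dx ∧ dy ∧ dz.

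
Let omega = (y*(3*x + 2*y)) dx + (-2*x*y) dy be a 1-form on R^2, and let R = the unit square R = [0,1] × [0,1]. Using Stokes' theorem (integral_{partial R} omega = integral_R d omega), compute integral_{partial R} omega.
integral_(partial R) omega = -9/2

Stokes: integral_partial_R omega = integral_R d omega with d omega = (∂Q/∂x - ∂P/∂y) dx ∧ dy.
  ∂Q/∂x = -2*y
  ∂P/∂y = 3*x + 4*y
  integrand = ∂Q/∂x - ∂P/∂y = -3*x - 6*y.
Integrating over R: integral_0^1 integral_0^1 (-3*x - 6*y) dx dy = -9/2.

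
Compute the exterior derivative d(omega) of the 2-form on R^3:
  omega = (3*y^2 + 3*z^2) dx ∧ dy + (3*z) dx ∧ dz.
d(omega) = (6*z) dx ∧ dy ∧ dz

For a 2-form omega = sum_{i<j} g_{ij} dx_i ∧ dx_j, the exterior derivative is
  d(omega) = sum_{i<j} d(g_{ij}) ∧ dx_i ∧ dx_j = sum_{i<j, k} (∂g_{ij}/∂x_k) dx_k ∧ dx_i ∧ dx_j.
Expand each term, using dx_k ∧ dx_i ∧ dx_j = sgn(permutation) dx_{(a)} ∧ dx_{(b)} ∧ dx_{(c)} with (a < b < c) sorted:
  d(3*y^2 + 3*z^2) includes (∂/∂z)(3*y^2 + 3*z^2) dz = (6*z) dz, which multiplied by dx ∧ dy gives (6*z) dx ∧ dy ∧ dz
Collecting like 3-forms: d(omega) = (6*z) dx ∧ dy ∧ dz.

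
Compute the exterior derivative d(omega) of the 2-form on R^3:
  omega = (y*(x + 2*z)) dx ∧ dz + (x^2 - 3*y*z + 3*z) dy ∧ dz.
d(omega) = (x - 2*z) dx ∧ dy ∧ dz

For a 2-form omega = sum_{i<j} g_{ij} dx_i ∧ dx_j, the exterior derivative is
  d(omega) = sum_{i<j} d(g_{ij}) ∧ dx_i ∧ dx_j = sum_{i<j, k} (∂g_{ij}/∂x_k) dx_k ∧ dx_i ∧ dx_j.
Expand each term, using dx_k ∧ dx_i ∧ dx_j = sgn(permutation) dx_{(a)} ∧ dx_{(b)} ∧ dx_{(c)} with (a < b < c) sorted:
  d(y*(x + 2*z)) includes (∂/∂y)(y*(x + 2*z)) dy = (x + 2*z) dy, which multiplied by dx ∧ dz gives (-x - 2*z) dx ∧ dy ∧ dz
  d(x^2 - 3*y*z + 3*z) includes (∂/∂x)(x^2 - 3*y*z + 3*z) dx = (2*x) dx, which multiplied by dy ∧ dz gives (2*x) dx ∧ dy ∧ dz
Collecting like 3-forms: d(omega) = (x - 2*z) dx ∧ dy ∧ dz.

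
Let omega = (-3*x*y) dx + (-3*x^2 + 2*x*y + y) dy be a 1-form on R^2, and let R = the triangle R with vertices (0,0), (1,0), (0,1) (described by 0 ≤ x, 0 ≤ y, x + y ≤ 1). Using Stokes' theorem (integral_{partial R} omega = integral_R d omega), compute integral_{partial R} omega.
integral_(partial R) omega = -1/6

Stokes: integral_partial_R omega = integral_R d omega with d omega = (∂Q/∂x - ∂P/∂y) dx ∧ dy.
  ∂Q/∂x = -6*x + 2*y
  ∂P/∂y = -3*x
  integrand = ∂Q/∂x - ∂P/∂y = -3*x + 2*y.
Integrating over R: integral_0^1 integral_0^{1-x} (-3*x + 2*y) dy dx = -1/6.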